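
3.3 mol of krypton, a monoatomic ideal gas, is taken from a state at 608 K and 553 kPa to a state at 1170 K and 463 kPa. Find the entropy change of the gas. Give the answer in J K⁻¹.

ΔS = nC_p ln(T₂/T₁) − nR ln(P₂/P₁), with C_p = 5R/2 = 20.79 J mol⁻¹ K⁻¹ for a monoatomic ideal gas.
ΔS = 3.3 × [20.79 × ln(1170/608) − 8.314 × ln(463/553)] = 49.8 J/K.

ΔS = 49.8 J/K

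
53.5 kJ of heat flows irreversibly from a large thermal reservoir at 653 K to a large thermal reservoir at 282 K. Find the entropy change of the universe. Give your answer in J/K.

ΔS_hot = −Q/T_H = −53500/653 = -81.93 J/K and ΔS_cold = +Q/T_C = 53500/282 = 189.7 J/K.
ΔS_total = -81.93 + 189.7 = 108 J/K, positive as the second law requires.

ΔS_total = 108 J/K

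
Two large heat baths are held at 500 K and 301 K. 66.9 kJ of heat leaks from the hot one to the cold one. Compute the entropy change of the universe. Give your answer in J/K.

ΔS_hot = −Q/T_H = −66900/500 = -133.8 J/K and ΔS_cold = +Q/T_C = 66900/301 = 222.3 J/K.
ΔS_total = -133.8 + 222.3 = 88.5 J/K, positive as the second law requires.

ΔS_total = 88.5 J/K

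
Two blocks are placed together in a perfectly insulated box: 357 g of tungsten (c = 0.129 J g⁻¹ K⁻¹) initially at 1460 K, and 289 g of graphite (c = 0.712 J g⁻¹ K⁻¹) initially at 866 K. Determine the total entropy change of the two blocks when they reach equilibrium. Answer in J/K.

ΔS_total = 5.7 J/K

Energy balance: T_f = (m₁c₁T₁ + m₂c₂T₂)/(m₁c₁ + m₂c₂) = 974.63 K.
ΔS₁ = m₁c₁ ln(T_f/T₁) = 46.053 × ln(974.63/1460) = -18.612 J/K.
ΔS₂ = m₂c₂ ln(T_f/T₂) = 205.768 × ln(974.63/866) = 24.316 J/K.
ΔS_total = -18.612 + 24.316 = 5.7 J/K.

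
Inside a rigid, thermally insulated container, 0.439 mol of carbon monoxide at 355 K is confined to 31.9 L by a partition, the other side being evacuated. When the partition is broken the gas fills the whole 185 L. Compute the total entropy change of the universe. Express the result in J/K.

ΔS_universe = 6.42 J/K

For an ideal gas in free expansion Q = 0 and W = 0, so T is unchanged.
Entropy is a state function; using a reversible isothermal path, ΔS_gas = nR ln(V₂/V₁) = 0.439 × 8.314 × ln(185/31.9) = 6.42 J/K.
The insulated surroundings exchange no heat, so ΔS_surr = 0 and ΔS_universe = ΔS_gas.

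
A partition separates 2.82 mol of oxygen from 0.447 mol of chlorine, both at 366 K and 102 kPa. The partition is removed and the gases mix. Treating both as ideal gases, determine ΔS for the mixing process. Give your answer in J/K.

Mole fractions: x_A = 2.82/3.27 = 0.863, x_B = 0.137.
ΔS_mix = −R(n_A ln x_A + n_B ln x_B) = −8.314 × (2.82 ln 0.863 + 0.447 ln 0.137) = 10.8 J/K.

ΔS_mix = 10.8 J/K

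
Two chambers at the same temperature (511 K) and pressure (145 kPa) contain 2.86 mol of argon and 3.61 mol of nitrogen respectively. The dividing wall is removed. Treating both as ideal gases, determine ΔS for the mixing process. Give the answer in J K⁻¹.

Mole fractions: x_A = 2.86/6.47 = 0.442, x_B = 0.558.
ΔS_mix = −R(n_A ln x_A + n_B ln x_B) = −8.314 × (2.86 ln 0.442 + 3.61 ln 0.558) = 36.9 J/K.

ΔS_mix = 36.9 J/K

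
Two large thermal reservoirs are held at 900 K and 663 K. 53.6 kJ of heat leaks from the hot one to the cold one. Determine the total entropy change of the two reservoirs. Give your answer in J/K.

ΔS_total = 21.3 J/K

ΔS_hot = −Q/T_H = −53600/900 = -59.56 J/K and ΔS_cold = +Q/T_C = 53600/663 = 80.84 J/K.
ΔS_total = -59.56 + 80.84 = 21.3 J/K, positive as the second law requires.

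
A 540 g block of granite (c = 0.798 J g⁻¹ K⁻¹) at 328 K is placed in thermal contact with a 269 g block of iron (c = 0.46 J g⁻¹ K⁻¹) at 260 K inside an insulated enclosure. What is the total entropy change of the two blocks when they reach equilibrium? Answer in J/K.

ΔS_total = 2.48 J/K

Energy balance: T_f = (m₁c₁T₁ + m₂c₂T₂)/(m₁c₁ + m₂c₂) = 312.83 K.
ΔS₁ = m₁c₁ ln(T_f/T₁) = 430.92 × ln(312.83/328) = -20.41 J/K.
ΔS₂ = m₂c₂ ln(T_f/T₂) = 123.74 × ln(312.83/260) = 22.89 J/K.
ΔS_total = -20.41 + 22.89 = 2.48 J/K.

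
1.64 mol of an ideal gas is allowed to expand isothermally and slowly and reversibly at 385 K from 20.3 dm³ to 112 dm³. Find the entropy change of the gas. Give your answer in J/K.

ΔS_gas = 23.3 J/K

For an isothermal ideal gas ΔS_gas = nR ln(V₂/V₁) = 1.64 × 8.314 × ln(112/20.3) = 23.3 J/K.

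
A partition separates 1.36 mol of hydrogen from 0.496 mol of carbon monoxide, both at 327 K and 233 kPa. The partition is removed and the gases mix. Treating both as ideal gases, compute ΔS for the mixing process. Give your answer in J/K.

Mole fractions: x_A = 1.36/1.86 = 0.733, x_B = 0.267.
ΔS_mix = −R(n_A ln x_A + n_B ln x_B) = −8.314 × (1.36 ln 0.733 + 0.496 ln 0.267) = 8.96 J/K.

ΔS_mix = 8.96 J/K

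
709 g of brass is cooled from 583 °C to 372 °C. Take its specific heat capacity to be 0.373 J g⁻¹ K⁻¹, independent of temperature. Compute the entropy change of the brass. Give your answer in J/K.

In kelvin: T₁ = 856.15 K, T₂ = 645.15 K. ΔS = ∫dQ_rev/T = m c ln(T₂/T₁) = 709 × 0.373 × ln(645.15/856.15) = -74.8 J/K.

ΔS = -74.8 J/K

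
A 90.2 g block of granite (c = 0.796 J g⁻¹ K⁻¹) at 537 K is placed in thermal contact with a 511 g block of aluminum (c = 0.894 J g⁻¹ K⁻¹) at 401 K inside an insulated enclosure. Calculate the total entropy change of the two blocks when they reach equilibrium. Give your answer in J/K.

Energy balance: T_f = (m₁c₁T₁ + m₂c₂T₂)/(m₁c₁ + m₂c₂) = 419.47 K.
ΔS₁ = m₁c₁ ln(T_f/T₁) = 71.7992 × ln(419.47/537) = -17.73 J/K.
ΔS₂ = m₂c₂ ln(T_f/T₂) = 456.834 × ln(419.47/401) = 20.57 J/K.
ΔS_total = -17.73 + 20.57 = 2.84 J/K.

ΔS_total = 2.84 J/K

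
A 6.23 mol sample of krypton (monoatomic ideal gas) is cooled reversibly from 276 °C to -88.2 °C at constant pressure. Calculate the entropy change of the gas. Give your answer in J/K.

In kelvin: T₁ = 549.15 K, T₂ = 184.95 K. At constant pressure, ΔS = nC_p ln(T₂/T₁) with C_p = 5R/2 = 20.79 J mol⁻¹ K⁻¹.
ΔS = 6.23 × 20.79 × ln(184.95/549.15) = -141 J/K.

ΔS = -141 J/K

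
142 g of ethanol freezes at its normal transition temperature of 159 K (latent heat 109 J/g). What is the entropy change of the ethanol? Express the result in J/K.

ΔS = -97.3 J/K

Heat released by the substance: Q = −mL = −142 × 109 = −15478 J.
At constant T, ΔS = Q_rev/T = −15478 / 159 = -97.3 J/K.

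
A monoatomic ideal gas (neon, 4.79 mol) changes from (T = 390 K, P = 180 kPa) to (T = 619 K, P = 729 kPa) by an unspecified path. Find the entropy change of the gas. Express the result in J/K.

ΔS = nC_p ln(T₂/T₁) − nR ln(P₂/P₁), with C_p = 5R/2 = 20.79 J mol⁻¹ K⁻¹ for a monoatomic ideal gas.
ΔS = 4.79 × [20.79 × ln(619/390) − 8.314 × ln(729/180)] = -9.71 J/K.

ΔS = -9.71 J/K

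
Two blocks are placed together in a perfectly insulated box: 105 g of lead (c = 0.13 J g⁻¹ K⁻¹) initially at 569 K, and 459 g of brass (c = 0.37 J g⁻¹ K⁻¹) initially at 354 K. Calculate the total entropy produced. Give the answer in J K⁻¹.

Energy balance: T_f = (m₁c₁T₁ + m₂c₂T₂)/(m₁c₁ + m₂c₂) = 369.99 K.
ΔS₁ = m₁c₁ ln(T_f/T₁) = 13.65 × ln(369.99/569) = -5.875 J/K.
ΔS₂ = m₂c₂ ln(T_f/T₂) = 169.83 × ln(369.99/354) = 7.505 J/K.
ΔS_total = -5.875 + 7.505 = 1.63 J/K.

ΔS_total = 1.63 J/K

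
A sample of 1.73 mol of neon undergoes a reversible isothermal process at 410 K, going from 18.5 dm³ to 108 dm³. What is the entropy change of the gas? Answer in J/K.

ΔS_gas = 25.4 J/K

For an isothermal ideal gas ΔS_gas = nR ln(V₂/V₁) = 1.73 × 8.314 × ln(108/18.5) = 25.4 J/K.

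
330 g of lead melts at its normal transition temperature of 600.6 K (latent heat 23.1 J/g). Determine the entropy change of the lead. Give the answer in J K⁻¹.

Heat absorbed by the substance: Q = mL = 330 × 23.1 = 7623 J.
At constant T, ΔS = Q_rev/T = 7623 / 600.6 = 12.7 J/K.

ΔS = 12.7 J/K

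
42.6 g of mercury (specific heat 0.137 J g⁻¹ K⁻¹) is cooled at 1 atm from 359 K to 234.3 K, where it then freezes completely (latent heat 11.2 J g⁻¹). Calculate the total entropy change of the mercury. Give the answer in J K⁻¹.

Cooling step: ΔS₁ = m c ln(T_tr/T_i) = 42.6 × 0.137 × ln(234.3/359) = -2.49 J/K.
Phase change: ΔS₂ = −mL/T_tr = −42.6 × 11.2 / 234.3 = -2.036 J/K.
ΔS_total = (-2.49) + (-2.036) = -4.53 J/K.

ΔS = -4.53 J/K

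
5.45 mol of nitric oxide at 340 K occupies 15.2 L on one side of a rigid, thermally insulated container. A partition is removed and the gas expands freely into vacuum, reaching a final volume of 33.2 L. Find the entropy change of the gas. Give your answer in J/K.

ΔS_gas = 35.4 J/K

For an ideal gas in free expansion Q = 0 and W = 0, so T is unchanged.
Entropy is a state function; using a reversible isothermal path, ΔS_gas = nR ln(V₂/V₁) = 5.45 × 8.314 × ln(33.2/15.2) = 35.4 J/K.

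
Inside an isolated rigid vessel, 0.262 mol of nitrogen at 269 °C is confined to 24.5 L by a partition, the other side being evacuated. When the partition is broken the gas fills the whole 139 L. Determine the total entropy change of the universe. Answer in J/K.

For an ideal gas in free expansion Q = 0 and W = 0, so T is unchanged.
Entropy is a state function; using a reversible isothermal path, ΔS_gas = nR ln(V₂/V₁) = 0.262 × 8.314 × ln(139/24.5) = 3.78 J/K.
The insulated surroundings exchange no heat, so ΔS_surr = 0 and ΔS_universe = ΔS_gas.

ΔS_universe = 3.78 J/K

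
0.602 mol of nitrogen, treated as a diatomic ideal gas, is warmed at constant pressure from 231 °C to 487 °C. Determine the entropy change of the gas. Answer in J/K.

ΔS = 7.19 J/K

In kelvin: T₁ = 504.15 K, T₂ = 760.15 K. At constant pressure, ΔS = nC_p ln(T₂/T₁) with C_p = 7R/2 = 29.1 J mol⁻¹ K⁻¹.
ΔS = 0.602 × 29.1 × ln(760.15/504.15) = 7.19 J/K.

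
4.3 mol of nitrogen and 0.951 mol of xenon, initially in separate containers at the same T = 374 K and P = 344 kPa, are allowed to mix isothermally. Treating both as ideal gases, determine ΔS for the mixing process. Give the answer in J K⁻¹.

ΔS_mix = 20.7 J/K

Mole fractions: x_A = 4.3/5.25 = 0.819, x_B = 0.181.
ΔS_mix = −R(n_A ln x_A + n_B ln x_B) = −8.314 × (4.3 ln 0.819 + 0.951 ln 0.181) = 20.7 J/K.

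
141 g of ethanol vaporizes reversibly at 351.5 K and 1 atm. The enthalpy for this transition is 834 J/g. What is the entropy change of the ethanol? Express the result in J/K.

ΔS = 335 J/K

Heat absorbed by the substance: Q = mL = 141 × 834 = 117594 J.
At constant T, ΔS = Q_rev/T = 117594 / 351.5 = 335 J/K.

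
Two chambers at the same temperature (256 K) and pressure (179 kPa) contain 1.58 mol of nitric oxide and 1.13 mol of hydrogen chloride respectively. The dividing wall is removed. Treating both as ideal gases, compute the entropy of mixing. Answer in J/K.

Mole fractions: x_A = 1.58/2.71 = 0.583, x_B = 0.417.
ΔS_mix = −R(n_A ln x_A + n_B ln x_B) = −8.314 × (1.58 ln 0.583 + 1.13 ln 0.417) = 15.3 J/K.

ΔS_mix = 15.3 J/K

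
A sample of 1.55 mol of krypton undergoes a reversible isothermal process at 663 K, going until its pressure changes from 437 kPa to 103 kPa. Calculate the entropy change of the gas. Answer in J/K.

For an isothermal ideal gas ΔS_gas = nR ln(P₁/P₂) = 1.55 × 8.314 × ln(437/103) = 18.6 J/K.

ΔS_gas = 18.6 J/K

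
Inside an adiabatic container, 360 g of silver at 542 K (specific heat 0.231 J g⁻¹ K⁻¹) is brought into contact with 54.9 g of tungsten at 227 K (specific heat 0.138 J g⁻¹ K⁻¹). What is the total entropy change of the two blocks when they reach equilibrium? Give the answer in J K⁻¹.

Energy balance: T_f = (m₁c₁T₁ + m₂c₂T₂)/(m₁c₁ + m₂c₂) = 515.7 K.
ΔS₁ = m₁c₁ ln(T_f/T₁) = 83.16 × ln(515.7/542) = -4.137 J/K.
ΔS₂ = m₂c₂ ln(T_f/T₂) = 7.5762 × ln(515.7/227) = 6.217 J/K.
ΔS_total = -4.137 + 6.217 = 2.08 J/K.

ΔS_total = 2.08 J/K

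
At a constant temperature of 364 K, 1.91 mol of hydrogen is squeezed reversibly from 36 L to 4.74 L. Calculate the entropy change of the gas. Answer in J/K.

For an isothermal ideal gas ΔS_gas = nR ln(V₂/V₁) = 1.91 × 8.314 × ln(4.74/36) = -32.2 J/K.

ΔS_gas = -32.2 J/K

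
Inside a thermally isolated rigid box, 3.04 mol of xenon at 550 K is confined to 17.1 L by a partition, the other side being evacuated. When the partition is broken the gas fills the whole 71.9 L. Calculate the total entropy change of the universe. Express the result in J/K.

ΔS_universe = 36.3 J/K

For an ideal gas in free expansion Q = 0 and W = 0, so T is unchanged.
Entropy is a state function; using a reversible isothermal path, ΔS_gas = nR ln(V₂/V₁) = 3.04 × 8.314 × ln(71.9/17.1) = 36.3 J/K.
The insulated surroundings exchange no heat, so ΔS_surr = 0 and ΔS_universe = ΔS_gas.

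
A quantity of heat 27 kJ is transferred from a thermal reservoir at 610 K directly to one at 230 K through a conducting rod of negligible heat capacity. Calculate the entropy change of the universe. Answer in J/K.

ΔS_hot = −Q/T_H = −27000/610 = -44.26 J/K and ΔS_cold = +Q/T_C = 27000/230 = 117.4 J/K.
ΔS_total = -44.26 + 117.4 = 73.1 J/K, positive as the second law requires.

ΔS_total = 73.1 J/K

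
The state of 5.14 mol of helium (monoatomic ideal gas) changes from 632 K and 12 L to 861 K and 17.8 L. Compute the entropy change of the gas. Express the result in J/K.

Entropy is a state function: ΔS = nC_V ln(T₂/T₁) + nR ln(V₂/V₁), with C_V = 3R/2 = 12.47 J mol⁻¹ K⁻¹ for a monoatomic ideal gas.
ΔS = 5.14 × [12.47 × ln(861/632) + 8.314 × ln(17.8/12)] = 36.7 J/K.

ΔS = 36.7 J/K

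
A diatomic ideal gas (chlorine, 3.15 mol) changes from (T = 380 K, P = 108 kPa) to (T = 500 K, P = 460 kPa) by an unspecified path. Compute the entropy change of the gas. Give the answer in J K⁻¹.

ΔS = nC_p ln(T₂/T₁) − nR ln(P₂/P₁), with C_p = 7R/2 = 29.1 J mol⁻¹ K⁻¹ for a diatomic ideal gas.
ΔS = 3.15 × [29.1 × ln(500/380) − 8.314 × ln(460/108)] = -12.8 J/K.

ΔS = -12.8 J/K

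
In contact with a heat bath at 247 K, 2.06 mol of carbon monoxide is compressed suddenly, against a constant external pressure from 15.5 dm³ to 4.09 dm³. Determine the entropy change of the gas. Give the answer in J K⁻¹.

ΔS_gas = -22.8 J/K

Entropy is a state function, so ΔS_gas depends only on the end states.
For an isothermal ideal gas ΔS_gas = nR ln(V₂/V₁) = 2.06 × 8.314 × ln(4.09/15.5) = -22.8 J/K.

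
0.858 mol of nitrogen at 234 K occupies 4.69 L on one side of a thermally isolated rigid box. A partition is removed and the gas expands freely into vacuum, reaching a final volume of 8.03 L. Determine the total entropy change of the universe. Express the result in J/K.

ΔS_universe = 3.84 J/K

No heat is exchanged and no work is done, so the ideal-gas temperature stays constant.
Entropy is a state function; using a reversible isothermal path, ΔS_gas = nR ln(V₂/V₁) = 0.858 × 8.314 × ln(8.03/4.69) = 3.84 J/K.
The insulated surroundings exchange no heat, so ΔS_surr = 0 and ΔS_universe = ΔS_gas.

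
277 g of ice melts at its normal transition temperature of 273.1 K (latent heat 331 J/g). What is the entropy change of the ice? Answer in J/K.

ΔS = 336 J/K

Heat absorbed by the substance: Q = mL = 277 × 331 = 91687 J.
At constant T, ΔS = Q_rev/T = 91687 / 273.1 = 336 J/K.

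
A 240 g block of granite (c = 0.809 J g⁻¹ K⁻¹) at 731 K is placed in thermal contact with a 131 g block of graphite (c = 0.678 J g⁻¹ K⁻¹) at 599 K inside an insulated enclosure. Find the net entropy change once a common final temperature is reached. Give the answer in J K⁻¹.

Energy balance: T_f = (m₁c₁T₁ + m₂c₂T₂)/(m₁c₁ + m₂c₂) = 689.57 K.
ΔS₁ = m₁c₁ ln(T_f/T₁) = 194.16 × ln(689.57/731) = -11.33 J/K.
ΔS₂ = m₂c₂ ln(T_f/T₂) = 88.818 × ln(689.57/599) = 12.51 J/K.
ΔS_total = -11.33 + 12.51 = 1.18 J/K.

ΔS_total = 1.18 J/K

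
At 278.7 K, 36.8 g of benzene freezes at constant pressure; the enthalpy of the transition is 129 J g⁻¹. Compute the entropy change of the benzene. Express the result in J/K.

Heat released by the substance: Q = −mL = −36.8 × 129 = −4747.2 J.
At constant T, ΔS = Q_rev/T = −4747.2 / 278.7 = -17 J/K.

ΔS = -17 J/K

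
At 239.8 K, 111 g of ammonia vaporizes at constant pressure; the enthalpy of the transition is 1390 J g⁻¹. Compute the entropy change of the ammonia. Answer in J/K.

Heat absorbed by the substance: Q = mL = 111 × 1390 = 154290 J.
At constant T, ΔS = Q_rev/T = 154290 / 239.8 = 643 J/K.

ΔS = 643 J/K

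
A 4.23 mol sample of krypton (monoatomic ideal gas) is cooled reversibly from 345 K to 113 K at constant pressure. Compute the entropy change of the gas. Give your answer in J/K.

At constant pressure, ΔS = nC_p ln(T₂/T₁) with C_p = 5R/2 = 20.79 J mol⁻¹ K⁻¹.
ΔS = 4.23 × 20.79 × ln(113/345) = -98.1 J/K.

ΔS = -98.1 J/K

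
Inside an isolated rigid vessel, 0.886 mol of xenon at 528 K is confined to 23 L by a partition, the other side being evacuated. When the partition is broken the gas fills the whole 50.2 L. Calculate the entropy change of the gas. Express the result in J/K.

ΔS_gas = 5.75 J/K

No heat is exchanged and no work is done, so the ideal-gas temperature stays constant.
Entropy is a state function; using a reversible isothermal path, ΔS_gas = nR ln(V₂/V₁) = 0.886 × 8.314 × ln(50.2/23) = 5.75 J/K.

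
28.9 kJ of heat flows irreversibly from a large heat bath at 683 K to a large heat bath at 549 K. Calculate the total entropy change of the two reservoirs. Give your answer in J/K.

ΔS_total = 10.3 J/K

ΔS_hot = −Q/T_H = −28900/683 = -42.31 J/K and ΔS_cold = +Q/T_C = 28900/549 = 52.64 J/K.
ΔS_total = -42.31 + 52.64 = 10.3 J/K, positive as the second law requires.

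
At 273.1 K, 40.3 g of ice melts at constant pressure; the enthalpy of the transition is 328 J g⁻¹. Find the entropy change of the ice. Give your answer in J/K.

ΔS = 48.4 J/K

Heat absorbed by the substance: Q = mL = 40.3 × 328 = 13218.4 J.
At constant T, ΔS = Q_rev/T = 13218.4 / 273.1 = 48.4 J/K.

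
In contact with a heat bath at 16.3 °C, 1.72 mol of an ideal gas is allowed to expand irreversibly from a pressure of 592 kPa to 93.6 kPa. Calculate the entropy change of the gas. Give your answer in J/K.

Entropy is a state function, so ΔS_gas depends only on the end states.
For an isothermal ideal gas ΔS_gas = nR ln(P₁/P₂) = 1.72 × 8.314 × ln(592/93.6) = 26.4 J/K.

ΔS_gas = 26.4 J/K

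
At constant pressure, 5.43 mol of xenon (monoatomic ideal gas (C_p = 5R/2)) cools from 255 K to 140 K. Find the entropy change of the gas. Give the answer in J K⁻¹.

At constant pressure, ΔS = nC_p ln(T₂/T₁) with C_p = 5R/2 = 20.79 J mol⁻¹ K⁻¹.
ΔS = 5.43 × 20.79 × ln(140/255) = -67.7 J/K.

ΔS = -67.7 J/K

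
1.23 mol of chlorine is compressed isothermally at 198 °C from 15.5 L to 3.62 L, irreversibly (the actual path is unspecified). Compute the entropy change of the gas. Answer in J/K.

ΔS_gas = -14.9 J/K

Entropy is a state function, so ΔS_gas depends only on the end states.
For an isothermal ideal gas ΔS_gas = nR ln(V₂/V₁) = 1.23 × 8.314 × ln(3.62/15.5) = -14.9 J/K.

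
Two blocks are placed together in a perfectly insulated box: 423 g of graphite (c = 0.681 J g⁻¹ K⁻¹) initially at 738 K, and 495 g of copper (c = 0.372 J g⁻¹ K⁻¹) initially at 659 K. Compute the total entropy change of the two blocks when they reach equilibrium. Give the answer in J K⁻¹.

Energy balance: T_f = (m₁c₁T₁ + m₂c₂T₂)/(m₁c₁ + m₂c₂) = 707.19 K.
ΔS₁ = m₁c₁ ln(T_f/T₁) = 288.063 × ln(707.19/738) = -12.283 J/K.
ΔS₂ = m₂c₂ ln(T_f/T₂) = 184.14 × ln(707.19/659) = 12.997 J/K.
ΔS_total = -12.283 + 12.997 = 0.714 J/K.

ΔS_total = 0.714 J/K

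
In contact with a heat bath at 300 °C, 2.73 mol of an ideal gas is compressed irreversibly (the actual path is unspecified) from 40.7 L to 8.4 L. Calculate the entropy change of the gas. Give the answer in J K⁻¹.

Entropy is a state function, so ΔS_gas depends only on the end states.
For an isothermal ideal gas ΔS_gas = nR ln(V₂/V₁) = 2.73 × 8.314 × ln(8.4/40.7) = -35.8 J/K.

ΔS_gas = -35.8 J/K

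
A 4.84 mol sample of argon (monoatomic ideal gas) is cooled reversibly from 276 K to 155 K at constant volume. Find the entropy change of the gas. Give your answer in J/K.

ΔS = -34.8 J/K

At constant volume, ΔS = nC_V ln(T₂/T₁) with C_V = 3R/2 = 12.47 J mol⁻¹ K⁻¹.
ΔS = 4.84 × 12.47 × ln(155/276) = -34.8 J/K.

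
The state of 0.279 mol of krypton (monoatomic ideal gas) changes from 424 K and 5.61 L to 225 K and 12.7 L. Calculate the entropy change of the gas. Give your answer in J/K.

Entropy is a state function: ΔS = nC_V ln(T₂/T₁) + nR ln(V₂/V₁), with C_V = 3R/2 = 12.47 J mol⁻¹ K⁻¹ for a monoatomic ideal gas.
ΔS = 0.279 × [12.47 × ln(225/424) + 8.314 × ln(12.7/5.61)] = -0.309 J/K.

ΔS = -0.309 J/K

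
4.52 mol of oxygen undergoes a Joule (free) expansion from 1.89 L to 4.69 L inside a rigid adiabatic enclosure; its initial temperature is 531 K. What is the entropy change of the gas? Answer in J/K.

ΔS_gas = 34.2 J/K

No heat is exchanged and no work is done, so the ideal-gas temperature stays constant.
Entropy is a state function; using a reversible isothermal path, ΔS_gas = nR ln(V₂/V₁) = 4.52 × 8.314 × ln(4.69/1.89) = 34.2 J/K.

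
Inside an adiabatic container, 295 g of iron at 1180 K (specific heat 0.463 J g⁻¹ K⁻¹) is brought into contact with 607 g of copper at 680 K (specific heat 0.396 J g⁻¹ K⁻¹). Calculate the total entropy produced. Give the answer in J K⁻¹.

ΔS_total = 13.8 J/K

Energy balance: T_f = (m₁c₁T₁ + m₂c₂T₂)/(m₁c₁ + m₂c₂) = 861.17 K.
ΔS₁ = m₁c₁ ln(T_f/T₁) = 136.585 × ln(861.17/1180) = -43.02 J/K.
ΔS₂ = m₂c₂ ln(T_f/T₂) = 240.372 × ln(861.17/680) = 56.78 J/K.
ΔS_total = -43.02 + 56.78 = 13.8 J/K.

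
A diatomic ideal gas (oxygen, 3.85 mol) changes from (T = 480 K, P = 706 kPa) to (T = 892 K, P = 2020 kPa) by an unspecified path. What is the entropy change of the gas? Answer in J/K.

ΔS = 35.8 J/K

ΔS = nC_p ln(T₂/T₁) − nR ln(P₂/P₁), with C_p = 7R/2 = 29.1 J mol⁻¹ K⁻¹ for a diatomic ideal gas.
ΔS = 3.85 × [29.1 × ln(892/480) − 8.314 × ln(2020/706)] = 35.8 J/K.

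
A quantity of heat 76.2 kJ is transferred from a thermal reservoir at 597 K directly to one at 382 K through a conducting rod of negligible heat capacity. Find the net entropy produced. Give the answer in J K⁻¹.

ΔS_total = 71.8 J/K

ΔS_hot = −Q/T_H = −76200/597 = -127.64 J/K and ΔS_cold = +Q/T_C = 76200/382 = 199.48 J/K.
ΔS_total = -127.64 + 199.48 = 71.8 J/K, positive as the second law requires.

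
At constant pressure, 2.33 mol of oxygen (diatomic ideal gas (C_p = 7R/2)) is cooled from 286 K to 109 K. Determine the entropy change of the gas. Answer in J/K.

ΔS = -65.4 J/K

At constant pressure, ΔS = nC_p ln(T₂/T₁) with C_p = 7R/2 = 29.1 J mol⁻¹ K⁻¹.
ΔS = 2.33 × 29.1 × ln(109/286) = -65.4 J/K.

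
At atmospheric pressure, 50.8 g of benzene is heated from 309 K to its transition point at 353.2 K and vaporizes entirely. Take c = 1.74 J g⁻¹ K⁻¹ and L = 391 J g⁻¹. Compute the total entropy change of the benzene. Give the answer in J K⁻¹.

Warming step: ΔS₁ = m c ln(T_tr/T_i) = 50.8 × 1.74 × ln(353.2/309) = 11.82 J/K.
Phase change: ΔS₂ = +mL/T_tr = 50.8 × 391 / 353.2 = 56.24 J/K.
ΔS_total = (11.82) + (56.24) = 68.1 J/K.

ΔS = 68.1 J/K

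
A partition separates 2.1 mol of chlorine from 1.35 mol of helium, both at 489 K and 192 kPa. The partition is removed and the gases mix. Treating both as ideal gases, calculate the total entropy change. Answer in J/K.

ΔS_mix = 19.2 J/K

Mole fractions: x_A = 2.1/3.45 = 0.609, x_B = 0.391.
ΔS_mix = −R(n_A ln x_A + n_B ln x_B) = −8.314 × (2.1 ln 0.609 + 1.35 ln 0.391) = 19.2 J/K.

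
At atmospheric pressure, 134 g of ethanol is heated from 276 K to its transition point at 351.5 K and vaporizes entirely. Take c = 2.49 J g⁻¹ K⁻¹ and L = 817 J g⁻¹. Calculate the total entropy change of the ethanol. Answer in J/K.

ΔS = 392 J/K

Warming step: ΔS₁ = m c ln(T_tr/T_i) = 134 × 2.49 × ln(351.5/276) = 80.68 J/K.
Phase change: ΔS₂ = +mL/T_tr = 134 × 817 / 351.5 = 311.5 J/K.
ΔS_total = (80.68) + (311.5) = 392 J/K.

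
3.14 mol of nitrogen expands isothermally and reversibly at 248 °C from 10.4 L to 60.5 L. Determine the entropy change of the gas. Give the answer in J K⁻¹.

ΔS_gas = 46 J/K

For an isothermal ideal gas ΔS_gas = nR ln(V₂/V₁) = 3.14 × 8.314 × ln(60.5/10.4) = 46 J/K.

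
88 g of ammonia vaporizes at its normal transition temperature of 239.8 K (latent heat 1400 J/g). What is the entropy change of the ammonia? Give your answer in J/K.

Heat absorbed by the substance: Q = mL = 88 × 1400 = 123200 J.
At constant T, ΔS = Q_rev/T = 123200 / 239.8 = 514 J/K.

ΔS = 514 J/K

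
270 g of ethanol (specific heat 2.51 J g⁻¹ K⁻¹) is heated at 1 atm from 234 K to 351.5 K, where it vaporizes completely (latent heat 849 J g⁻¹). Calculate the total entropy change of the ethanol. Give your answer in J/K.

ΔS = 928 J/K

Warming step: ΔS₁ = m c ln(T_tr/T_i) = 270 × 2.51 × ln(351.5/234) = 275.7 J/K.
Phase change: ΔS₂ = +mL/T_tr = 270 × 849 / 351.5 = 652.1 J/K.
ΔS_total = (275.7) + (652.1) = 928 J/K.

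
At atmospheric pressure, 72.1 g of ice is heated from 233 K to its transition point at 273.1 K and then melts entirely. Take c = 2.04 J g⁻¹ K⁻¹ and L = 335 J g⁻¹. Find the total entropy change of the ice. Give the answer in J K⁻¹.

ΔS = 112 J/K

Warming step: ΔS₁ = m c ln(T_tr/T_i) = 72.1 × 2.04 × ln(273.1/233) = 23.36 J/K.
Phase change: ΔS₂ = +mL/T_tr = 72.1 × 335 / 273.1 = 88.44 J/K.
ΔS_total = (23.36) + (88.44) = 112 J/K.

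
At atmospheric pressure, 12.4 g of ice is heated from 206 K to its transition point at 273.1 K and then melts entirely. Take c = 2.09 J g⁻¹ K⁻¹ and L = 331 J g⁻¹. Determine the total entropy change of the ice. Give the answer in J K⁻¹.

ΔS = 22.3 J/K

Warming step: ΔS₁ = m c ln(T_tr/T_i) = 12.4 × 2.09 × ln(273.1/206) = 7.307 J/K.
Phase change: ΔS₂ = +mL/T_tr = 12.4 × 331 / 273.1 = 15.03 J/K.
ΔS_total = (7.307) + (15.03) = 22.3 J/K.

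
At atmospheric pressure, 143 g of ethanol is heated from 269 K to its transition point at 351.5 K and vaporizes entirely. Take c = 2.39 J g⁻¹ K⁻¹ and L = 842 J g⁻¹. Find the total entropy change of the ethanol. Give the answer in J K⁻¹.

ΔS = 434 J/K

Warming step: ΔS₁ = m c ln(T_tr/T_i) = 143 × 2.39 × ln(351.5/269) = 91.42 J/K.
Phase change: ΔS₂ = +mL/T_tr = 143 × 842 / 351.5 = 342.5 J/K.
ΔS_total = (91.42) + (342.5) = 434 J/K.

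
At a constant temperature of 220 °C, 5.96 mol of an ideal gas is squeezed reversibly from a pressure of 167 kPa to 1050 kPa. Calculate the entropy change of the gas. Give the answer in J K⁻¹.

For an isothermal ideal gas ΔS_gas = nR ln(P₁/P₂) = 5.96 × 8.314 × ln(167/1050) = -91.1 J/K.

ΔS_gas = -91.1 J/K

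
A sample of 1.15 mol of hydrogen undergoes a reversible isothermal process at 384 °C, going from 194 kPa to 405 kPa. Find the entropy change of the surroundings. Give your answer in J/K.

ΔS_surr = 7.04 J/K

For an isothermal ideal gas ΔS_gas = nR ln(P₁/P₂) = 1.15 × 8.314 × ln(194/405) = -7.04 J/K.
The process is reversible, so ΔS_surr = −ΔS_gas = 7.04 J/K and ΔS_universe = 0.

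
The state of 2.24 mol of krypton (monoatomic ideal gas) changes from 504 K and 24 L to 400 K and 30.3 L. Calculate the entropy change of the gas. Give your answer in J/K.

ΔS = -2.12 J/K

Entropy is a state function: ΔS = nC_V ln(T₂/T₁) + nR ln(V₂/V₁), with C_V = 3R/2 = 12.47 J mol⁻¹ K⁻¹ for a monoatomic ideal gas.
ΔS = 2.24 × [12.47 × ln(400/504) + 8.314 × ln(30.3/24)] = -2.12 J/K.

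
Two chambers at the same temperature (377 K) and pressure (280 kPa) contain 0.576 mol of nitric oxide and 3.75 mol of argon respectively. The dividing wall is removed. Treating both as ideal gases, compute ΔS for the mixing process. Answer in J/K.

ΔS_mix = 14.1 J/K

Mole fractions: x_A = 0.576/4.33 = 0.133, x_B = 0.867.
ΔS_mix = −R(n_A ln x_A + n_B ln x_B) = −8.314 × (0.576 ln 0.133 + 3.75 ln 0.867) = 14.1 J/K.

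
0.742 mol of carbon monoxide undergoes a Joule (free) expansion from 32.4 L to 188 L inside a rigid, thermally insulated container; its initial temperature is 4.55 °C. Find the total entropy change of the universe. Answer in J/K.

ΔS_universe = 10.8 J/K

For an ideal gas in free expansion Q = 0 and W = 0, so T is unchanged.
Entropy is a state function; using a reversible isothermal path, ΔS_gas = nR ln(V₂/V₁) = 0.742 × 8.314 × ln(188/32.4) = 10.8 J/K.
The insulated surroundings exchange no heat, so ΔS_surr = 0 and ΔS_universe = ΔS_gas.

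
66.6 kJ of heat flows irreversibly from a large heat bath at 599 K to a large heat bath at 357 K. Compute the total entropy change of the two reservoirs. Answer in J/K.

ΔS_hot = −Q/T_H = −66600/599 = -111.2 J/K and ΔS_cold = +Q/T_C = 66600/357 = 186.6 J/K.
ΔS_total = -111.2 + 186.6 = 75.4 J/K, positive as the second law requires.

ΔS_total = 75.4 J/K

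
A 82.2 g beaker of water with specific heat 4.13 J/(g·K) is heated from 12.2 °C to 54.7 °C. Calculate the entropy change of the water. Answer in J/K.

In kelvin: T₁ = 285.35 K, T₂ = 327.85 K. ΔS = ∫dQ_rev/T = m c ln(T₂/T₁) = 82.2 × 4.13 × ln(327.85/285.35) = 47.1 J/K.

ΔS = 47.1 J/K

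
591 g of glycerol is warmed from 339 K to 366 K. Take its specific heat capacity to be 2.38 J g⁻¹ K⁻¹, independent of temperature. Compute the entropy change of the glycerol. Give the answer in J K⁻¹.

ΔS = 108 J/K

ΔS = ∫dQ_rev/T = m c ln(T₂/T₁) = 591 × 2.38 × ln(366/339) = 108 J/K.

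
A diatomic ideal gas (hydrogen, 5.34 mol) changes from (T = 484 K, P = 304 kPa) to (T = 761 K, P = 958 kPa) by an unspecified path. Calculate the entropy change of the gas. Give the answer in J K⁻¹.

ΔS = nC_p ln(T₂/T₁) − nR ln(P₂/P₁), with C_p = 7R/2 = 29.1 J mol⁻¹ K⁻¹ for a diatomic ideal gas.
ΔS = 5.34 × [29.1 × ln(761/484) − 8.314 × ln(958/304)] = 19.4 J/K.

ΔS = 19.4 J/K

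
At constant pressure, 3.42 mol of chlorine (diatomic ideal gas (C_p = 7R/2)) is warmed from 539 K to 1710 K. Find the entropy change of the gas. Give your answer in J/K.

ΔS = 115 J/K

At constant pressure, ΔS = nC_p ln(T₂/T₁) with C_p = 7R/2 = 29.1 J mol⁻¹ K⁻¹.
ΔS = 3.42 × 29.1 × ln(1710/539) = 115 J/K.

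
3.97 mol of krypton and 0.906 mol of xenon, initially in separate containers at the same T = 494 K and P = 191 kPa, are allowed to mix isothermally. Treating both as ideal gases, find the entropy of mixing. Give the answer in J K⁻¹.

Mole fractions: x_A = 3.97/4.88 = 0.814, x_B = 0.186.
ΔS_mix = −R(n_A ln x_A + n_B ln x_B) = −8.314 × (3.97 ln 0.814 + 0.906 ln 0.186) = 19.5 J/K.

ΔS_mix = 19.5 J/K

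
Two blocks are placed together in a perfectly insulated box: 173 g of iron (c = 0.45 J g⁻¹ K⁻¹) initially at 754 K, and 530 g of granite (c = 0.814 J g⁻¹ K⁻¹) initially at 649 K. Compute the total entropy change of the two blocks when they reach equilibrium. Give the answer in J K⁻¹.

Energy balance: T_f = (m₁c₁T₁ + m₂c₂T₂)/(m₁c₁ + m₂c₂) = 665.05 K.
ΔS₁ = m₁c₁ ln(T_f/T₁) = 77.85 × ln(665.05/754) = -9.772 J/K.
ΔS₂ = m₂c₂ ln(T_f/T₂) = 431.42 × ln(665.05/649) = 10.54 J/K.
ΔS_total = -9.772 + 10.54 = 0.768 J/K.

ΔS_total = 0.768 J/K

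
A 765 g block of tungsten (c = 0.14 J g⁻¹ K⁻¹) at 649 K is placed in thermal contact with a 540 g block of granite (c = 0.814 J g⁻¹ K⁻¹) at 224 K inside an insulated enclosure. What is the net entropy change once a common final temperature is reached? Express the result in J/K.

ΔS_total = 58.8 J/K

Energy balance: T_f = (m₁c₁T₁ + m₂c₂T₂)/(m₁c₁ + m₂c₂) = 307.26 K.
ΔS₁ = m₁c₁ ln(T_f/T₁) = 107.1 × ln(307.26/649) = -80.08 J/K.
ΔS₂ = m₂c₂ ln(T_f/T₂) = 439.56 × ln(307.26/224) = 138.9 J/K.
ΔS_total = -80.08 + 138.9 = 58.8 J/K.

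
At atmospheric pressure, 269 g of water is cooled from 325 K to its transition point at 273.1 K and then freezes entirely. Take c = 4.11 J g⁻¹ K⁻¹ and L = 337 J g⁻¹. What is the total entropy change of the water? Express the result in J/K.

Cooling step: ΔS₁ = m c ln(T_tr/T_i) = 269 × 4.11 × ln(273.1/325) = -192.4 J/K.
Phase change: ΔS₂ = −mL/T_tr = −269 × 337 / 273.1 = -331.9 J/K.
ΔS_total = (-192.4) + (-331.9) = -524 J/K.

ΔS = -524 J/K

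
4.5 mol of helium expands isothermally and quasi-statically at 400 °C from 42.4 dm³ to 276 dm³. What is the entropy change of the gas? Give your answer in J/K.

For an isothermal ideal gas ΔS_gas = nR ln(V₂/V₁) = 4.5 × 8.314 × ln(276/42.4) = 70.1 J/K.

ΔS_gas = 70.1 J/K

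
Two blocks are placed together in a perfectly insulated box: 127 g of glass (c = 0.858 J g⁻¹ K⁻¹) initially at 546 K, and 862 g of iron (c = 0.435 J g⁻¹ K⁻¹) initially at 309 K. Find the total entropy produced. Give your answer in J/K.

Energy balance: T_f = (m₁c₁T₁ + m₂c₂T₂)/(m₁c₁ + m₂c₂) = 362.36 K.
ΔS₁ = m₁c₁ ln(T_f/T₁) = 108.966 × ln(362.36/546) = -44.67 J/K.
ΔS₂ = m₂c₂ ln(T_f/T₂) = 374.97 × ln(362.36/309) = 59.74 J/K.
ΔS_total = -44.67 + 59.74 = 15.1 J/K.

ΔS_total = 15.1 J/K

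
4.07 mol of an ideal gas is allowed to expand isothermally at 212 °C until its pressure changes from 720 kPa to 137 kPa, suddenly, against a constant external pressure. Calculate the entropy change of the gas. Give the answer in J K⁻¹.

Entropy is a state function, so ΔS_gas depends only on the end states.
For an isothermal ideal gas ΔS_gas = nR ln(P₁/P₂) = 4.07 × 8.314 × ln(720/137) = 56.1 J/K.

ΔS_gas = 56.1 J/K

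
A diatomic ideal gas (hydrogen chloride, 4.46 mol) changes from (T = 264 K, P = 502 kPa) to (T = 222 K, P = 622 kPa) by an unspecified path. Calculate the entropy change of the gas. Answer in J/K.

ΔS = nC_p ln(T₂/T₁) − nR ln(P₂/P₁), with C_p = 7R/2 = 29.1 J mol⁻¹ K⁻¹ for a diatomic ideal gas.
ΔS = 4.46 × [29.1 × ln(222/264) − 8.314 × ln(622/502)] = -30.4 J/K.

ΔS = -30.4 J/K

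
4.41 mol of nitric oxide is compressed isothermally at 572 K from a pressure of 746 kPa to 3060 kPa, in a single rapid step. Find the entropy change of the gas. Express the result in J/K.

Entropy is a state function, so ΔS_gas depends only on the end states.
For an isothermal ideal gas ΔS_gas = nR ln(P₁/P₂) = 4.41 × 8.314 × ln(746/3060) = -51.8 J/K.

ΔS_gas = -51.8 J/K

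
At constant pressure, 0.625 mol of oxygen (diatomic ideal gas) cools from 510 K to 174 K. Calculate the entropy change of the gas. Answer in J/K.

At constant pressure, ΔS = nC_p ln(T₂/T₁) with C_p = 7R/2 = 29.1 J mol⁻¹ K⁻¹.
ΔS = 0.625 × 29.1 × ln(174/510) = -19.6 J/K.

ΔS = -19.6 J/K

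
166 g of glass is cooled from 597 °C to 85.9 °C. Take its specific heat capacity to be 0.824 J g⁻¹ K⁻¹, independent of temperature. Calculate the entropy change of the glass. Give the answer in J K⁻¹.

In kelvin: T₁ = 870.15 K, T₂ = 359.05 K. ΔS = ∫dQ_rev/T = m c ln(T₂/T₁) = 166 × 0.824 × ln(359.05/870.15) = -121 J/K.

ΔS = -121 J/K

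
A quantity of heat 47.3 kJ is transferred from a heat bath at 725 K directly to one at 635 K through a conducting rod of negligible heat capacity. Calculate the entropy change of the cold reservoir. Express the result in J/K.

The cold reservoir gains heat Q, so ΔS_cold = +Q/T_C = 47300/635 = 74.5 J/K.

ΔS_cold = 74.5 J/K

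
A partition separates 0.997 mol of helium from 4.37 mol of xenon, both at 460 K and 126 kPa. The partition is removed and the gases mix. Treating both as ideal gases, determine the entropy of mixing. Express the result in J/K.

ΔS_mix = 21.4 J/K

Mole fractions: x_A = 0.997/5.37 = 0.186, x_B = 0.814.
ΔS_mix = −R(n_A ln x_A + n_B ln x_B) = −8.314 × (0.997 ln 0.186 + 4.37 ln 0.814) = 21.4 J/K.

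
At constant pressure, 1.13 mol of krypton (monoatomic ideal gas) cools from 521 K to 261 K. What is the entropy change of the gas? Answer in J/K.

At constant pressure, ΔS = nC_p ln(T₂/T₁) with C_p = 5R/2 = 20.79 J mol⁻¹ K⁻¹.
ΔS = 1.13 × 20.79 × ln(261/521) = -16.2 J/K.

ΔS = -16.2 J/K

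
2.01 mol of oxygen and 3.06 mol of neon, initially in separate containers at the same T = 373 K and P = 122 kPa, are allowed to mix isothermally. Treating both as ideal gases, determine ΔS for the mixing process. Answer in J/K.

ΔS_mix = 28.3 J/K

Mole fractions: x_A = 2.01/5.07 = 0.396, x_B = 0.604.
ΔS_mix = −R(n_A ln x_A + n_B ln x_B) = −8.314 × (2.01 ln 0.396 + 3.06 ln 0.604) = 28.3 J/K.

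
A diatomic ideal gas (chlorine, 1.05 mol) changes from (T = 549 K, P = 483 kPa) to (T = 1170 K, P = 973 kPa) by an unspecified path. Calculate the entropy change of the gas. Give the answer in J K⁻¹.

ΔS = 17 J/K

ΔS = nC_p ln(T₂/T₁) − nR ln(P₂/P₁), with C_p = 7R/2 = 29.1 J mol⁻¹ K⁻¹ for a diatomic ideal gas.
ΔS = 1.05 × [29.1 × ln(1170/549) − 8.314 × ln(973/483)] = 17 J/K.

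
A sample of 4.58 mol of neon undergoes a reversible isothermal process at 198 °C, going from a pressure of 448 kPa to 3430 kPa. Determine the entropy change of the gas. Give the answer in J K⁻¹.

For an isothermal ideal gas ΔS_gas = nR ln(P₁/P₂) = 4.58 × 8.314 × ln(448/3430) = -77.5 J/K.

ΔS_gas = -77.5 J/K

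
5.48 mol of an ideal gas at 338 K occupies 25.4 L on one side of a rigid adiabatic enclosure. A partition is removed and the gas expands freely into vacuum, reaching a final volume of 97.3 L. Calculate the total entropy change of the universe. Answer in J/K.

For an ideal gas in free expansion Q = 0 and W = 0, so T is unchanged.
Entropy is a state function; using a reversible isothermal path, ΔS_gas = nR ln(V₂/V₁) = 5.48 × 8.314 × ln(97.3/25.4) = 61.2 J/K.
The insulated surroundings exchange no heat, so ΔS_surr = 0 and ΔS_universe = ΔS_gas.

ΔS_universe = 61.2 J/K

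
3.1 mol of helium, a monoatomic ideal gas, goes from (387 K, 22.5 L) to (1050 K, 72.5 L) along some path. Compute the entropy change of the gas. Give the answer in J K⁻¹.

ΔS = 68.7 J/K

Entropy is a state function: ΔS = nC_V ln(T₂/T₁) + nR ln(V₂/V₁), with C_V = 3R/2 = 12.47 J mol⁻¹ K⁻¹ for a monoatomic ideal gas.
ΔS = 3.1 × [12.47 × ln(1050/387) + 8.314 × ln(72.5/22.5)] = 68.7 J/K.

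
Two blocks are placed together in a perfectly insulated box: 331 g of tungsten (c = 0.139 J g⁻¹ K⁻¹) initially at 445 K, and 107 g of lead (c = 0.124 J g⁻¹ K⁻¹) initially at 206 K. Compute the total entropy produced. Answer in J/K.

Energy balance: T_f = (m₁c₁T₁ + m₂c₂T₂)/(m₁c₁ + m₂c₂) = 391.5 K.
ΔS₁ = m₁c₁ ln(T_f/T₁) = 46.009 × ln(391.5/445) = -5.893 J/K.
ΔS₂ = m₂c₂ ln(T_f/T₂) = 13.268 × ln(391.5/206) = 8.52 J/K.
ΔS_total = -5.893 + 8.52 = 2.63 J/K.

ΔS_total = 2.63 J/K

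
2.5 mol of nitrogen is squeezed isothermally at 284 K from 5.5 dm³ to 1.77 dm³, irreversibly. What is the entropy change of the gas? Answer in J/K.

ΔS_gas = -23.6 J/K

Entropy is a state function, so ΔS_gas depends only on the end states.
For an isothermal ideal gas ΔS_gas = nR ln(V₂/V₁) = 2.5 × 8.314 × ln(1.77/5.5) = -23.6 J/K.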